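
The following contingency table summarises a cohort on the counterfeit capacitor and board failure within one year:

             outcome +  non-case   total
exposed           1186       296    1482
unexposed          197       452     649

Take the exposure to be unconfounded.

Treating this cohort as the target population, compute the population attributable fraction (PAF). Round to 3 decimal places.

p₁ = P(outcome | exposed) = 1186/1482 = 0.80027
p₀ = P(outcome | unexposed) = 197/649 = 0.30354
Exposure prevalence π = 1482/2131 = 0.69545; overall risk P(Y=1) = 0.64899.
Under exogeneity, PAF = [P(Y=1) − p₀]/P(Y=1).
PAF = (0.64899 − 0.30354) / 0.64899 ≈ 0.5323

PAF ≈ 0.532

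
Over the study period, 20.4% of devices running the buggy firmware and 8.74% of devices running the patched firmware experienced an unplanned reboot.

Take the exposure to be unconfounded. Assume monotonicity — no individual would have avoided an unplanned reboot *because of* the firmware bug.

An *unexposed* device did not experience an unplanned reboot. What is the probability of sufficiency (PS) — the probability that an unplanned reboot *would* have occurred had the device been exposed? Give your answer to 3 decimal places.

PS ≈ 0.128

p₁ = 0.204, p₀ = 0.0874.
Under exogeneity and monotonicity, PS = (p₁ − p₀) / (1 − p₀).
PS = (0.204 − 0.0874) / (1 − 0.0874) = 0.1166 / 0.9126 ≈ 0.1278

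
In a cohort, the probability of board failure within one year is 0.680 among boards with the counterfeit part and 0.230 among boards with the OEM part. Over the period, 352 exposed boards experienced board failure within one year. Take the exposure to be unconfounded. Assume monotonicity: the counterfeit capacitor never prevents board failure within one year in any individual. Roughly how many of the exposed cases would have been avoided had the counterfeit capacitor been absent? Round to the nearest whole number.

Let p₁ = 0.68, p₀ = 0.23.
PN = (p₁ − p₀)/p₁ = (0.68 − 0.23) / 0.68 ≈ 0.66176.
Attributable cases ≈ PN × (exposed cases) = 0.66176 × 352 ≈ 232.94.

about 233 cases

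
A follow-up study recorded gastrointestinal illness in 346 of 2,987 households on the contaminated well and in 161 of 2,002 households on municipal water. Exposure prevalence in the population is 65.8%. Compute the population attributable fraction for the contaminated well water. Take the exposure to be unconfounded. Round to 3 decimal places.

p₁ = P(outcome | exposed) = 346/2987 = 0.11584
p₀ = P(outcome | unexposed) = 161/2002 = 0.08042
Overall risk P(Y=1) = π·p₁ + (1−π)·p₀ = 0.658×0.11584 + 0.342×0.08042 = 0.10372.
Under exogeneity, PAF = [P(Y=1) − p₀] / P(Y=1).
PAF = (0.10372 − 0.08042) / 0.10372 ≈ 0.2247

PAF ≈ 0.225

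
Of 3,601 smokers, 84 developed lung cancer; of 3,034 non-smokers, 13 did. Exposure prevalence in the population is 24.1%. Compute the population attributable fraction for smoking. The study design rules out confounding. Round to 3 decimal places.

PAF ≈ 0.517

p₁ = P(outcome | exposed) = 84/3601 = 0.023327
p₀ = P(outcome | unexposed) = 13/3034 = 0.0042848
Overall risk P(Y=1) = π·p₁ + (1−π)·p₀ = 0.241×0.023327 + 0.759×0.0042848 = 0.0088739.
Under exogeneity, PAF = [P(Y=1) − p₀] / P(Y=1).
PAF = (0.0088739 − 0.0042848) / 0.0088739 ≈ 0.5171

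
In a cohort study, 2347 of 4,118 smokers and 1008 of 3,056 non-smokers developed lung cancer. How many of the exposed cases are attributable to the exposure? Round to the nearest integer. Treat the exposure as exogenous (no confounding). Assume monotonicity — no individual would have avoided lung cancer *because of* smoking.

p₁ = P(outcome | exposed) = 2347/4118 = 0.56994
p₀ = P(outcome | unexposed) = 1008/3056 = 0.32984
PN = (p₁ − p₀)/p₁ = (0.56994 − 0.32984) / 0.56994 ≈ 0.42126.
Attributable cases ≈ PN × (exposed cases) = 0.42126 × 2347 ≈ 988.71.

about 989 cases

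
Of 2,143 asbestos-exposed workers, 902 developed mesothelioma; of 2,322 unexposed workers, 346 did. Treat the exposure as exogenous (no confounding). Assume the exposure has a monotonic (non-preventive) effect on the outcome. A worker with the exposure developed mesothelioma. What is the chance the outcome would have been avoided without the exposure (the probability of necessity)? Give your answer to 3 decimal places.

p₁ = P(outcome | exposed) = 902/2143 = 0.42091
p₀ = P(outcome | unexposed) = 346/2322 = 0.14901
Under exogeneity and monotonicity, PN = (p₁ − p₀) / p₁.
PN = (0.42091 − 0.14901) / 0.42091 = 0.2719 / 0.42091 ≈ 0.6460

PN ≈ 0.646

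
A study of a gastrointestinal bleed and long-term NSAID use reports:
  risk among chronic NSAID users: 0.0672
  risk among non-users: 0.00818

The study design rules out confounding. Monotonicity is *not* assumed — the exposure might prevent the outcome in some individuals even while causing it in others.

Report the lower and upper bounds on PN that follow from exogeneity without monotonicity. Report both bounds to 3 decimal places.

0.878 ≤ PN ≤ 1.000

Let p₁ = 0.0672, p₀ = 0.00818.
Under exogeneity alone the bounds on PN are max{0,(p₁−p₀)/p₁} ≤ PN ≤ min{1,(1−p₀)/p₁}.
  lower = (p₁ − p₀)/p₁ = 0.05902 / 0.0672 ≈ 0.8783
  upper = min{1, (1 − p₀)/p₁} = 0.99182 / 0.0672 ≈ 14.7592 → capped at 1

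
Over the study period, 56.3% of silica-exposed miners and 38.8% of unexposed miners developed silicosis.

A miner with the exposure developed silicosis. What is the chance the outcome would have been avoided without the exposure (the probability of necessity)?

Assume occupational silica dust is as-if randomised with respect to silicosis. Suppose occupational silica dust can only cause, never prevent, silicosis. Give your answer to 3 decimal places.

p₁ = 0.563, p₀ = 0.388.
Under exogeneity and monotonicity, PN = (p₁ − p₀) / p₁.
PN = (0.563 − 0.388) / 0.563 = 0.175 / 0.563 ≈ 0.3108

PN ≈ 0.311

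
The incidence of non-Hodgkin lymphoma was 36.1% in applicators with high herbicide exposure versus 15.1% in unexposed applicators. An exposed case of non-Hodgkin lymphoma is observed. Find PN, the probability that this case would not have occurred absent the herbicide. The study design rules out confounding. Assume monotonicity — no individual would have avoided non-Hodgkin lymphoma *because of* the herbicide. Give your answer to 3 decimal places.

p₁ = 0.361, p₀ = 0.151.
Under exogeneity and monotonicity, PN = (p₁ − p₀) / p₁.
PN = (0.361 − 0.151) / 0.361 = 0.21 / 0.361 ≈ 0.5817

PN ≈ 0.582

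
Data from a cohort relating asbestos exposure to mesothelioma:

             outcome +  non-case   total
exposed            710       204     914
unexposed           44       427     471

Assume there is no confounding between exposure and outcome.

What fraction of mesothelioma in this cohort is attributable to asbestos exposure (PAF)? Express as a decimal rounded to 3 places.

PAF ≈ 0.828

p₁ = P(outcome | exposed) = 710/914 = 0.77681
p₀ = P(outcome | unexposed) = 44/471 = 0.093418
Exposure prevalence π = 914/1385 = 0.65993; overall risk P(Y=1) = 0.5444.
Under exogeneity, PAF = [P(Y=1) − p₀]/P(Y=1).
PAF = (0.5444 − 0.093418) / 0.5444 ≈ 0.8284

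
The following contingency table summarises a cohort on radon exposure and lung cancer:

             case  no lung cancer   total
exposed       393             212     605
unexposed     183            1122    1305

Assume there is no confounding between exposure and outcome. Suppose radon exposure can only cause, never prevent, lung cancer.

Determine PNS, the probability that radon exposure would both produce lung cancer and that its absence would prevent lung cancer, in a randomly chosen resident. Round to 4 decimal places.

PNS ≈ 0.5094

p₁ = P(outcome | exposed) = 393/605 = 0.64959
p₀ = P(outcome | unexposed) = 183/1305 = 0.14023
Under exogeneity and monotonicity, PNS = p₁ − p₀.
PNS = 0.64959 − 0.14023 = 0.50936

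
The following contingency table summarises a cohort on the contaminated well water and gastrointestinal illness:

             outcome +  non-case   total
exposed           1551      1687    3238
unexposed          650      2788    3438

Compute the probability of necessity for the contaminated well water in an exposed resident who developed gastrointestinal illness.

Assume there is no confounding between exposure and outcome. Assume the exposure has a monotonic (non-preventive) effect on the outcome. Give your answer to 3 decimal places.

p₁ = P(outcome | exposed) = 1551/3238 = 0.479
p₀ = P(outcome | unexposed) = 650/3438 = 0.18906
Under exogeneity and monotonicity, PN = (p₁ − p₀) / p₁.
PN = (0.479 − 0.18906) / 0.479 = 0.28994 / 0.479 ≈ 0.6053

PN ≈ 0.605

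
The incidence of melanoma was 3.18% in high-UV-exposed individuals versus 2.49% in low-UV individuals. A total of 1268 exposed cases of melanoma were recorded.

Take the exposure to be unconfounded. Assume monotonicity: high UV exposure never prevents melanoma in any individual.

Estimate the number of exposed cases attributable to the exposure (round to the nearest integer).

p₁ = 0.0318, p₀ = 0.0249.
PN = (p₁ − p₀)/p₁ = (0.0318 − 0.0249) / 0.0318 ≈ 0.21698.
Attributable cases ≈ PN × (exposed cases) = 0.21698 × 1268 ≈ 275.13.

about 275 cases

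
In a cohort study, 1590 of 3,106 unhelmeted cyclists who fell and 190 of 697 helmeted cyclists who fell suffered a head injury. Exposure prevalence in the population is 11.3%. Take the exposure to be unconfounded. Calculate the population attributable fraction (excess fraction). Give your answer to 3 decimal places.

p₁ = P(outcome | exposed) = 1590/3106 = 0.51191
p₀ = P(outcome | unexposed) = 190/697 = 0.2726
Overall risk P(Y=1) = π·p₁ + (1−π)·p₀ = 0.113×0.51191 + 0.887×0.2726 = 0.29964.
Under exogeneity, PAF = [P(Y=1) − p₀] / P(Y=1).
PAF = (0.29964 − 0.2726) / 0.29964 ≈ 0.0903

PAF ≈ 0.090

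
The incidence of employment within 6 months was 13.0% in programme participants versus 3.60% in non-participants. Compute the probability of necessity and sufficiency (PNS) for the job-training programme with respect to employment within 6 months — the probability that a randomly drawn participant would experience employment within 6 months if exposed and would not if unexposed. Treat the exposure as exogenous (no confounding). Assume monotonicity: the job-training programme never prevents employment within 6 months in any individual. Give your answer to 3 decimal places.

p₁ = 0.13, p₀ = 0.036.
Under exogeneity and monotonicity, PNS = p₁ − p₀.
PNS = 0.13 − 0.036 = 0.094

PNS ≈ 0.094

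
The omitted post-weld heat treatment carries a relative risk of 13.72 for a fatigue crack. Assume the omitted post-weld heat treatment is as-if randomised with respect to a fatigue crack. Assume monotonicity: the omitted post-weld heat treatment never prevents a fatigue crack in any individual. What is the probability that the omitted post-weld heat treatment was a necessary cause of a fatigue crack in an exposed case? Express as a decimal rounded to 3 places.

PN ≈ 0.927

Under exogeneity and monotonicity, PN = (RR − 1) / RR = 1 − 1/RR.
PN = (13.72 − 1) / 13.72 = 12.72 / 13.72 ≈ 0.9271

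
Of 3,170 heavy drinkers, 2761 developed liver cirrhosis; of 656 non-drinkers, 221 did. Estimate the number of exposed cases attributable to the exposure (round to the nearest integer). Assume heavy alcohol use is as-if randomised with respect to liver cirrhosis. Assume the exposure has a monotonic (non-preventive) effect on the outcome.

p₁ = P(outcome | exposed) = 2761/3170 = 0.87098
p₀ = P(outcome | unexposed) = 221/656 = 0.33689
PN = (p₁ − p₀)/p₁ = (0.87098 − 0.33689) / 0.87098 ≈ 0.61320.
Attributable cases ≈ PN × (exposed cases) = 0.61320 × 2761 ≈ 1693.06.

about 1693 cases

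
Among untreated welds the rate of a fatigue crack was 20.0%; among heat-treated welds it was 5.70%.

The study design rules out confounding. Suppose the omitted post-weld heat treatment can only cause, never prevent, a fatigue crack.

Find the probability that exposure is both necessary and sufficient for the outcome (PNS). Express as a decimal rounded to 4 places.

p₁ = 0.2, p₀ = 0.057.
Under exogeneity and monotonicity, PNS = p₁ − p₀.
PNS = 0.2 − 0.057 = 0.143

PNS ≈ 0.1430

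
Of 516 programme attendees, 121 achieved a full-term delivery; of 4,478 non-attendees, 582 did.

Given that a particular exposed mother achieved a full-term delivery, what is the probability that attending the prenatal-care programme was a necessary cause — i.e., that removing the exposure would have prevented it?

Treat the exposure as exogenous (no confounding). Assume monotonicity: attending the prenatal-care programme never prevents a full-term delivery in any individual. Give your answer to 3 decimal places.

PN ≈ 0.446

p₁ = P(outcome | exposed) = 121/516 = 0.2345
p₀ = P(outcome | unexposed) = 582/4478 = 0.12997
Under exogeneity and monotonicity, PN = (p₁ − p₀) / p₁.
PN = (0.2345 − 0.12997) / 0.2345 = 0.10453 / 0.2345 ≈ 0.4458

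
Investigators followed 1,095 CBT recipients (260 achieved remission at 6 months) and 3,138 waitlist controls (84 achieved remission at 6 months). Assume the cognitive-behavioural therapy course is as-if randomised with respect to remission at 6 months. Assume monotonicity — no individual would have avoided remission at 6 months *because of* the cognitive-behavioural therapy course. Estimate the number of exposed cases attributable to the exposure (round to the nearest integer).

about 231 cases

p₁ = P(outcome | exposed) = 260/1095 = 0.23744
p₀ = P(outcome | unexposed) = 84/3138 = 0.026769
PN = (p₁ − p₀)/p₁ = (0.23744 − 0.026769) / 0.23744 ≈ 0.88726.
Attributable cases ≈ PN × (exposed cases) = 0.88726 × 260 ≈ 230.69.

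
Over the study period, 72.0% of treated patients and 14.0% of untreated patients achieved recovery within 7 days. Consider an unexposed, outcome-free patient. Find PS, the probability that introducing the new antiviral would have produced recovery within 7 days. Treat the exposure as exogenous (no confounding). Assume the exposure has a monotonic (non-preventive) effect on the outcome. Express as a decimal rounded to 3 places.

PS ≈ 0.674

p₁ = 0.72, p₀ = 0.14.
Under exogeneity and monotonicity, PS = (p₁ − p₀) / (1 − p₀).
PS = (0.72 − 0.14) / (1 − 0.14) = 0.58 / 0.86 ≈ 0.6744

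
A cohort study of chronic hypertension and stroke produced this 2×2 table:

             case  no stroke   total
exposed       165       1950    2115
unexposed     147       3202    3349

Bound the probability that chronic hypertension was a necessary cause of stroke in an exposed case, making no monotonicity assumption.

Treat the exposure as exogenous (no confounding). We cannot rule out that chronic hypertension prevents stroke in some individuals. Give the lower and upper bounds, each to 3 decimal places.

0.437 ≤ PN ≤ 1.000

p₁ = P(outcome | exposed) = 165/2115 = 0.078014
p₀ = P(outcome | unexposed) = 147/3349 = 0.043894
Under exogeneity alone the bounds on PN are max{0,(p₁−p₀)/p₁} ≤ PN ≤ min{1,(1−p₀)/p₁}.
  lower = (p₁ − p₀)/p₁ = 0.03412 / 0.078014 ≈ 0.4374
  upper = min{1, (1 − p₀)/p₁} = 0.95611 / 0.078014 ≈ 12.2555 → capped at 1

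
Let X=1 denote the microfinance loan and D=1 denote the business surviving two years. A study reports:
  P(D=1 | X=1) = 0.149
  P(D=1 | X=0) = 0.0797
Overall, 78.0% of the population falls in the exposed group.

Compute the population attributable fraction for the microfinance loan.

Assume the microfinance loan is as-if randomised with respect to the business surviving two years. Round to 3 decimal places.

Let p₁ = 0.149, p₀ = 0.0797.
Overall risk P(Y=1) = π·p₁ + (1−π)·p₀ = 0.78×0.149 + 0.22×0.0797 = 0.13375.
Under exogeneity, PAF = [P(Y=1) − p₀] / P(Y=1).
PAF = (0.13375 − 0.0797) / 0.13375 ≈ 0.4041

PAF ≈ 0.404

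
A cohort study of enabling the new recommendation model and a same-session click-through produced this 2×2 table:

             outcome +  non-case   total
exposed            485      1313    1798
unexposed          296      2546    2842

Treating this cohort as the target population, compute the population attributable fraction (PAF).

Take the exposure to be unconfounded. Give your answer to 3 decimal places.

p₁ = P(outcome | exposed) = 485/1798 = 0.26974
p₀ = P(outcome | unexposed) = 296/2842 = 0.10415
Exposure prevalence π = 1798/4640 = 0.3875; overall risk P(Y=1) = 0.16832.
Under exogeneity, PAF = [P(Y=1) − p₀]/P(Y=1).
PAF = (0.16832 − 0.10415) / 0.16832 ≈ 0.3812

PAF ≈ 0.381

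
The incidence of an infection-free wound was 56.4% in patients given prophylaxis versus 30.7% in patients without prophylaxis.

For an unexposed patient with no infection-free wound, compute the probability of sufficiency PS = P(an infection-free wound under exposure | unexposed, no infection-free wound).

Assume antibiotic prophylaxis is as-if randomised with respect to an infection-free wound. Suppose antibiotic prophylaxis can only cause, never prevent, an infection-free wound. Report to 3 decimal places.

p₁ = 0.564, p₀ = 0.307.
Under exogeneity and monotonicity, PS = (p₁ − p₀) / (1 − p₀).
PS = (0.564 − 0.307) / (1 − 0.307) = 0.257 / 0.693 ≈ 0.3709

PS ≈ 0.371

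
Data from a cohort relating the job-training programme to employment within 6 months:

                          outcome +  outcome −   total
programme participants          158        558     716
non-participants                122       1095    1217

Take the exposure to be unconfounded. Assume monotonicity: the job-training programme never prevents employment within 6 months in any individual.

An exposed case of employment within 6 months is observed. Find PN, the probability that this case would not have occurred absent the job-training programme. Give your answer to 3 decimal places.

PN ≈ 0.546

p₁ = P(outcome | exposed) = 158/716 = 0.22067
p₀ = P(outcome | unexposed) = 122/1217 = 0.10025
Under exogeneity and monotonicity, PN = (p₁ − p₀)/p₁.
PN = (0.22067 − 0.10025) / 0.22067 ≈ 0.5457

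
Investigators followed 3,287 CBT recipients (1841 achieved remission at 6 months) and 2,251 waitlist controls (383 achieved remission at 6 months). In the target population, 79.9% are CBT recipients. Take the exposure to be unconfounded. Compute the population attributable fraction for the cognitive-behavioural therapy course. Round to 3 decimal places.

PAF ≈ 0.647

p₁ = P(outcome | exposed) = 1841/3287 = 0.56009
p₀ = P(outcome | unexposed) = 383/2251 = 0.17015
Overall risk P(Y=1) = π·p₁ + (1−π)·p₀ = 0.799×0.56009 + 0.201×0.17015 = 0.48171.
Under exogeneity, PAF = [P(Y=1) − p₀] / P(Y=1).
PAF = (0.48171 − 0.17015) / 0.48171 ≈ 0.6468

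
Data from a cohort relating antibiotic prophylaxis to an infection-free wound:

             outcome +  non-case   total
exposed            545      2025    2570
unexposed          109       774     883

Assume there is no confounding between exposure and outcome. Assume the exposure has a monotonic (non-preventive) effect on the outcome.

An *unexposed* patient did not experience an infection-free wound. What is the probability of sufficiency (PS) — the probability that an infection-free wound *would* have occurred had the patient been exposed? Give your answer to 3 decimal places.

p₁ = P(outcome | exposed) = 545/2570 = 0.21206
p₀ = P(outcome | unexposed) = 109/883 = 0.12344
Under exogeneity and monotonicity, PS = (p₁ − p₀) / (1 − p₀).
PS = (0.21206 − 0.12344) / (1 − 0.12344) = 0.088619 / 0.87656 ≈ 0.1011

PS ≈ 0.101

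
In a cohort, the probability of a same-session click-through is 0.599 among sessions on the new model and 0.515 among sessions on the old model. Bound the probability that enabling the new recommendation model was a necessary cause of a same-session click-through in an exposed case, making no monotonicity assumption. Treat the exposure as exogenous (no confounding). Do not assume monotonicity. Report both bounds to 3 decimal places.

Let p₁ = 0.599, p₀ = 0.515.
Under exogeneity alone the bounds on PN are max{0,(p₁−p₀)/p₁} ≤ PN ≤ min{1,(1−p₀)/p₁}.
  lower = (p₁ − p₀)/p₁ = 0.084 / 0.599 ≈ 0.1402
  upper = min{1, (1 − p₀)/p₁} = 0.485 / 0.599 ≈ 0.8097

0.140 ≤ PN ≤ 0.810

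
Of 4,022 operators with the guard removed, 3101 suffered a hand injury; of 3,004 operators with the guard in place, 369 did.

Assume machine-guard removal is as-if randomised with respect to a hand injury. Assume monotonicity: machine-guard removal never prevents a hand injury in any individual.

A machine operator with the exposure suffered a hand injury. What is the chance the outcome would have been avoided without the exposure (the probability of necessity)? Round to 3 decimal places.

PN ≈ 0.841

p₁ = P(outcome | exposed) = 3101/4022 = 0.77101
p₀ = P(outcome | unexposed) = 369/3004 = 0.12284
Under exogeneity and monotonicity, PN = (p₁ − p₀) / p₁.
PN = (0.77101 − 0.12284) / 0.77101 = 0.64817 / 0.77101 ≈ 0.8407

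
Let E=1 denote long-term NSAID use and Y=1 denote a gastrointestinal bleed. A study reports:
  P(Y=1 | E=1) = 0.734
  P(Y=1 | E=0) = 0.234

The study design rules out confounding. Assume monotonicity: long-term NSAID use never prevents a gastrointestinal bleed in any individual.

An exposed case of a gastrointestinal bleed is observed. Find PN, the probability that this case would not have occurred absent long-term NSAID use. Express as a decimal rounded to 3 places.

PN ≈ 0.681

Let p₁ = 0.734, p₀ = 0.234.
Under exogeneity and monotonicity, PN = (p₁ − p₀) / p₁.
PN = (0.734 − 0.234) / 0.734 = 0.5 / 0.734 ≈ 0.6812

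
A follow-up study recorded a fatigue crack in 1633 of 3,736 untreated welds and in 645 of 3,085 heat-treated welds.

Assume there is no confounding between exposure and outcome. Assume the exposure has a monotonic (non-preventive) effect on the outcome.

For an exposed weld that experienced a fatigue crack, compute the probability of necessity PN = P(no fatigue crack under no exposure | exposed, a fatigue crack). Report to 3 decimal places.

p₁ = P(outcome | exposed) = 1633/3736 = 0.4371
p₀ = P(outcome | unexposed) = 645/3085 = 0.20908
Under exogeneity and monotonicity, PN = (p₁ − p₀) / p₁.
PN = (0.4371 − 0.20908) / 0.4371 = 0.22802 / 0.4371 ≈ 0.5217

PN ≈ 0.522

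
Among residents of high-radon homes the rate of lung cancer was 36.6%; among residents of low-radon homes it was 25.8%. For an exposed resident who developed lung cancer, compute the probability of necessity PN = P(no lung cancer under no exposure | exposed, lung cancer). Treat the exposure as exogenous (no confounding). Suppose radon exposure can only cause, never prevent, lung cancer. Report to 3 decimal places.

p₁ = 0.366, p₀ = 0.258.
Under exogeneity and monotonicity, PN = (p₁ − p₀) / p₁.
PN = (0.366 − 0.258) / 0.366 = 0.108 / 0.366 ≈ 0.2951

PN ≈ 0.295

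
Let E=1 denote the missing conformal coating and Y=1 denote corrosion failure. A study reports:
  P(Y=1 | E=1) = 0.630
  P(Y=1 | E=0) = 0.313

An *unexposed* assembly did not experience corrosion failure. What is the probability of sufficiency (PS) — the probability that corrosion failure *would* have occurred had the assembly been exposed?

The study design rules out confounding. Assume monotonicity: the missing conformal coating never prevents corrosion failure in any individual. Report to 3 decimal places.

Let p₁ = 0.63, p₀ = 0.313.
Under exogeneity and monotonicity, PS = (p₁ − p₀) / (1 − p₀).
PS = (0.63 − 0.313) / (1 − 0.313) = 0.317 / 0.687 ≈ 0.4614

PS ≈ 0.461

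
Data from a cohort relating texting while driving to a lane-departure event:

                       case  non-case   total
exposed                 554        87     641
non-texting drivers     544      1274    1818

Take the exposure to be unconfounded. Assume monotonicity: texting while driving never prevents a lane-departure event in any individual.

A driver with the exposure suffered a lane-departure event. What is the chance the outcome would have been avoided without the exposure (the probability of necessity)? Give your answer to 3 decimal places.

p₁ = P(outcome | exposed) = 554/641 = 0.86427
p₀ = P(outcome | unexposed) = 544/1818 = 0.29923
Under exogeneity and monotonicity, PN = (p₁ − p₀)/p₁.
PN = (0.86427 − 0.29923) / 0.86427 ≈ 0.6538

PN ≈ 0.654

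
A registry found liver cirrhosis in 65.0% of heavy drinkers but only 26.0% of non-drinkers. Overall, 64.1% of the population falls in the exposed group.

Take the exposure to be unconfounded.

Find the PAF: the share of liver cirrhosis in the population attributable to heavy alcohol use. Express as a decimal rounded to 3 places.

PAF ≈ 0.490

p₁ = 0.65, p₀ = 0.26.
Overall risk P(Y=1) = π·p₁ + (1−π)·p₀ = 0.641×0.65 + 0.359×0.26 = 0.50999.
Under exogeneity, PAF = [P(Y=1) − p₀] / P(Y=1).
PAF = (0.50999 − 0.26) / 0.50999 ≈ 0.4902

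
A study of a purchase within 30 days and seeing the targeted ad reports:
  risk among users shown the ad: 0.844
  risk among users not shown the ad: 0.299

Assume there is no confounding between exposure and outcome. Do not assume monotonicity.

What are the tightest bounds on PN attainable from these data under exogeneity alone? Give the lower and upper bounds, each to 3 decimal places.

Let p₁ = 0.844, p₀ = 0.299.
Under exogeneity alone the bounds on PN are max{0,(p₁−p₀)/p₁} ≤ PN ≤ min{1,(1−p₀)/p₁}.
  lower = (p₁ − p₀)/p₁ = 0.545 / 0.844 ≈ 0.6457
  upper = min{1, (1 − p₀)/p₁} = 0.701 / 0.844 ≈ 0.8306

0.646 ≤ PN ≤ 0.831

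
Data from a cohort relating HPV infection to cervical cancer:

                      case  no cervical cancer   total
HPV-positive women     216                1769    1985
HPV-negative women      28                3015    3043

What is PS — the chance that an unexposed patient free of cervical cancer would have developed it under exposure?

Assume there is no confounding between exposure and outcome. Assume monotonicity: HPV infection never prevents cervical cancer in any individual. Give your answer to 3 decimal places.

p₁ = P(outcome | exposed) = 216/1985 = 0.10882
p₀ = P(outcome | unexposed) = 28/3043 = 0.0092014
Under exogeneity and monotonicity, PS = (p₁ − p₀)/(1 − p₀).
PS = (0.10882 − 0.0092014) / 0.9908 ≈ 0.1005

PS ≈ 0.101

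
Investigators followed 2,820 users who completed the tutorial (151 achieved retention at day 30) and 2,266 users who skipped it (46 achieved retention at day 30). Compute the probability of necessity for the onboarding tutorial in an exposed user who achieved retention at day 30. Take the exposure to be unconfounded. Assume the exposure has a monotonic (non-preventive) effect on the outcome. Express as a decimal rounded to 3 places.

PN ≈ 0.621

p₁ = P(outcome | exposed) = 151/2820 = 0.053546
p₀ = P(outcome | unexposed) = 46/2266 = 0.0203
Under exogeneity and monotonicity, PN = (p₁ − p₀) / p₁.
PN = (0.053546 − 0.0203) / 0.053546 = 0.033246 / 0.053546 ≈ 0.6209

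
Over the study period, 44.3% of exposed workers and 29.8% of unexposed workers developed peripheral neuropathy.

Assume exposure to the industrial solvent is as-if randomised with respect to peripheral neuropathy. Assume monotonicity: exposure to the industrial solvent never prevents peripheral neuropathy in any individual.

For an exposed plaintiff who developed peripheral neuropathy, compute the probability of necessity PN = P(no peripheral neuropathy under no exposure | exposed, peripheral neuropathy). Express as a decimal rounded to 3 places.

PN ≈ 0.327

p₁ = 0.443, p₀ = 0.298.
Under exogeneity and monotonicity, PN = (p₁ − p₀) / p₁.
PN = (0.443 − 0.298) / 0.443 = 0.145 / 0.443 ≈ 0.3273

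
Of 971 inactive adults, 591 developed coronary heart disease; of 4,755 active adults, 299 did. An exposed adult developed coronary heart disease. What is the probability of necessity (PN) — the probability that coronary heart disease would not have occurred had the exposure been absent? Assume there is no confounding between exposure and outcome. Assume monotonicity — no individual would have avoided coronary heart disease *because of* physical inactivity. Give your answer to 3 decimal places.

PN ≈ 0.897

p₁ = P(outcome | exposed) = 591/971 = 0.60865
p₀ = P(outcome | unexposed) = 299/4755 = 0.062881
Under exogeneity and monotonicity, PN = (p₁ − p₀) / p₁.
PN = (0.60865 − 0.062881) / 0.60865 = 0.54577 / 0.60865 ≈ 0.8967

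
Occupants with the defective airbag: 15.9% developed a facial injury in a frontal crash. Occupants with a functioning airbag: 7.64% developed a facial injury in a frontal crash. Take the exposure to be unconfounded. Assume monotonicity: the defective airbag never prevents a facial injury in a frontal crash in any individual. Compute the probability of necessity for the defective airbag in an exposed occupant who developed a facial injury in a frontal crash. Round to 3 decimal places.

p₁ = 0.159, p₀ = 0.0764.
Under exogeneity and monotonicity, PN = (p₁ − p₀) / p₁.
PN = (0.159 − 0.0764) / 0.159 = 0.0826 / 0.159 ≈ 0.5195

PN ≈ 0.519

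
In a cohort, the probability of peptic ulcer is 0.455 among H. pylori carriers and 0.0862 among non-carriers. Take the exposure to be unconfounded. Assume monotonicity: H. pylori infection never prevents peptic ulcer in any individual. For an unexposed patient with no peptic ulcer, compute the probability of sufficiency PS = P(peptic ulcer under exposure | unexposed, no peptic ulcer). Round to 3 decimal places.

PS ≈ 0.404

Let p₁ = 0.455, p₀ = 0.0862.
Under exogeneity and monotonicity, PS = (p₁ − p₀) / (1 − p₀).
PS = (0.455 − 0.0862) / (1 − 0.0862) = 0.3688 / 0.9138 ≈ 0.4036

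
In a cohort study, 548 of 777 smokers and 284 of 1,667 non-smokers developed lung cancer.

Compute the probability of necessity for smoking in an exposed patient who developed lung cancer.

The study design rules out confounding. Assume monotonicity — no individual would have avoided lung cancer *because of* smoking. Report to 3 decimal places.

p₁ = P(outcome | exposed) = 548/777 = 0.70528
p₀ = P(outcome | unexposed) = 284/1667 = 0.17037
Under exogeneity and monotonicity, PN = (p₁ − p₀) / p₁.
PN = (0.70528 − 0.17037) / 0.70528 = 0.53491 / 0.70528 ≈ 0.7584

PN ≈ 0.758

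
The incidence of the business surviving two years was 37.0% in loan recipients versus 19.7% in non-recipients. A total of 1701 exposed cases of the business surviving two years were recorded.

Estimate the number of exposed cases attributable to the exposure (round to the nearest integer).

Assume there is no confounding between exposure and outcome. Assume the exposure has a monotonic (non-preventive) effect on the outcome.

about 795 cases

p₁ = 0.37, p₀ = 0.197.
PN = (p₁ − p₀)/p₁ = (0.37 − 0.197) / 0.37 ≈ 0.46757.
Attributable cases ≈ PN × (exposed cases) = 0.46757 × 1701 ≈ 795.33.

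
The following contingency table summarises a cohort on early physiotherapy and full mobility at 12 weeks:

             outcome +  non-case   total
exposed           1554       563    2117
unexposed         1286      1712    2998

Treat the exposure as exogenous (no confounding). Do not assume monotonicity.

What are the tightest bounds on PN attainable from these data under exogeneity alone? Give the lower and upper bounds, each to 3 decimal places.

0.416 ≤ PN ≤ 0.778

p₁ = P(outcome | exposed) = 1554/2117 = 0.73406
p₀ = P(outcome | unexposed) = 1286/2998 = 0.42895
Under exogeneity alone the bounds on PN are max{0,(p₁−p₀)/p₁} ≤ PN ≤ min{1,(1−p₀)/p₁}.
  lower = (p₁ − p₀)/p₁ = 0.3051 / 0.73406 ≈ 0.4156
  upper = min{1, (1 − p₀)/p₁} = 0.57105 / 0.73406 ≈ 0.7779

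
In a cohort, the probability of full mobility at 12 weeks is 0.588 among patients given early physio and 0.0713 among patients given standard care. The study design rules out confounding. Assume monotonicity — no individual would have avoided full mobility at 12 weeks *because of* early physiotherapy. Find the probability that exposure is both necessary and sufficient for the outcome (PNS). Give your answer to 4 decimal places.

Let p₁ = 0.588, p₀ = 0.0713.
Under exogeneity and monotonicity, PNS = p₁ − p₀.
PNS = 0.588 − 0.0713 = 0.5167

PNS ≈ 0.5167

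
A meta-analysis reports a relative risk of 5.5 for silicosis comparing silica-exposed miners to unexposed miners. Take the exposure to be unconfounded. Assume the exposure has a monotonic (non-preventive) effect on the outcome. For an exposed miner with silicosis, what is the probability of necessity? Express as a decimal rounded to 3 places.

PN ≈ 0.818

Under exogeneity and monotonicity, PN = (RR − 1) / RR = 1 − 1/RR.
PN = (5.5 − 1) / 5.5 = 4.5 / 5.5 ≈ 0.8182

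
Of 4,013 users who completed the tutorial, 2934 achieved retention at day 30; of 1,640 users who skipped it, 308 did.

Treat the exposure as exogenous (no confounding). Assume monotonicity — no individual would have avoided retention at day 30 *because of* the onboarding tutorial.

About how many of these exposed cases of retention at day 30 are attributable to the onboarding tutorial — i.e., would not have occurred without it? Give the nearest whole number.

about 2180 cases

p₁ = P(outcome | exposed) = 2934/4013 = 0.73112
p₀ = P(outcome | unexposed) = 308/1640 = 0.1878
PN = (p₁ − p₀)/p₁ = (0.73112 − 0.1878) / 0.73112 ≈ 0.74313.
Attributable cases ≈ PN × (exposed cases) = 0.74313 × 2934 ≈ 2180.34.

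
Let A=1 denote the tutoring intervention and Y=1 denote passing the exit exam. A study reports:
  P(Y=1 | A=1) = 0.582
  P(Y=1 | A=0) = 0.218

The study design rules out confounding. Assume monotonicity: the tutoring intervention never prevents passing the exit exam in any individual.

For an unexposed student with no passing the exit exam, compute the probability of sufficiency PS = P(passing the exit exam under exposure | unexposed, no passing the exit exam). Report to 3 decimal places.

Let p₁ = 0.582, p₀ = 0.218.
Under exogeneity and monotonicity, PS = (p₁ − p₀) / (1 − p₀).
PS = (0.582 − 0.218) / (1 − 0.218) = 0.364 / 0.782 ≈ 0.4655

PS ≈ 0.465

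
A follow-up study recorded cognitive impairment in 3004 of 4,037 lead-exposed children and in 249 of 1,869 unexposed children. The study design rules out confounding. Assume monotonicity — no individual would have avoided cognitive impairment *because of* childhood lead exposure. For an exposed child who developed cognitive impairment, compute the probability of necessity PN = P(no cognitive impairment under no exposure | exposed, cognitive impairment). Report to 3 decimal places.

p₁ = P(outcome | exposed) = 3004/4037 = 0.74412
p₀ = P(outcome | unexposed) = 249/1869 = 0.13323
Under exogeneity and monotonicity, PN = (p₁ − p₀) / p₁.
PN = (0.74412 − 0.13323) / 0.74412 = 0.61089 / 0.74412 ≈ 0.8210

PN ≈ 0.821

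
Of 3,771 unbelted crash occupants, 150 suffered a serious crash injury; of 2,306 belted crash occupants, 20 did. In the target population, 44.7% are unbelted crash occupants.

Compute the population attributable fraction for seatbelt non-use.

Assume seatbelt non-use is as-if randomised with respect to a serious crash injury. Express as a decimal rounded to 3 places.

PAF ≈ 0.616

p₁ = P(outcome | exposed) = 150/3771 = 0.039777
p₀ = P(outcome | unexposed) = 20/2306 = 0.008673
Overall risk P(Y=1) = π·p₁ + (1−π)·p₀ = 0.447×0.039777 + 0.553×0.008673 = 0.022577.
Under exogeneity, PAF = [P(Y=1) − p₀] / P(Y=1).
PAF = (0.022577 − 0.008673) / 0.022577 ≈ 0.6158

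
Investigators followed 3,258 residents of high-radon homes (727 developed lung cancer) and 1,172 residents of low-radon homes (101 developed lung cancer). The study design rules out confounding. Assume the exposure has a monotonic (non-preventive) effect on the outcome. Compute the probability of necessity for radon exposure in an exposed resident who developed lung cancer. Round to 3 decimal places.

PN ≈ 0.614

p₁ = P(outcome | exposed) = 727/3258 = 0.22314
p₀ = P(outcome | unexposed) = 101/1172 = 0.086177
Under exogeneity and monotonicity, PN = (p₁ − p₀) / p₁.
PN = (0.22314 − 0.086177) / 0.22314 = 0.13697 / 0.22314 ≈ 0.6138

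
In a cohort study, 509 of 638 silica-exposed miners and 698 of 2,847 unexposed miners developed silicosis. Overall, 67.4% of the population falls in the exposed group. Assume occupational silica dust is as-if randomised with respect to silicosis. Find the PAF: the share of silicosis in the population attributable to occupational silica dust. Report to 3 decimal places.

p₁ = P(outcome | exposed) = 509/638 = 0.79781
p₀ = P(outcome | unexposed) = 698/2847 = 0.24517
Overall risk P(Y=1) = π·p₁ + (1−π)·p₀ = 0.674×0.79781 + 0.326×0.24517 = 0.61765.
Under exogeneity, PAF = [P(Y=1) − p₀] / P(Y=1).
PAF = (0.61765 − 0.24517) / 0.61765 ≈ 0.6031

PAF ≈ 0.603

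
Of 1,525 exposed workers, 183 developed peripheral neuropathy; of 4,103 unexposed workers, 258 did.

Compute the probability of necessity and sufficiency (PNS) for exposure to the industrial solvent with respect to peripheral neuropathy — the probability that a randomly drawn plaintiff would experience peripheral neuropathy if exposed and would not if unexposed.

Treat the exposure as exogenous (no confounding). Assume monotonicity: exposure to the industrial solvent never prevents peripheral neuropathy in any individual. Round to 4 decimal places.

PNS ≈ 0.0571

p₁ = P(outcome | exposed) = 183/1525 = 0.12
p₀ = P(outcome | unexposed) = 258/4103 = 0.062881
Under exogeneity and monotonicity, PNS = p₁ − p₀.
PNS = 0.12 − 0.062881 = 0.057119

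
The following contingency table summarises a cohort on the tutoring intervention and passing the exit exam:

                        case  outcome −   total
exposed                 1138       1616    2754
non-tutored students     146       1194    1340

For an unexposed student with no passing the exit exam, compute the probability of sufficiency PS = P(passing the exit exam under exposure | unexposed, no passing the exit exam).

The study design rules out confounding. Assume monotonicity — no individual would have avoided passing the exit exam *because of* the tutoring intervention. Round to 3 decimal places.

PS ≈ 0.341

p₁ = P(outcome | exposed) = 1138/2754 = 0.41322
p₀ = P(outcome | unexposed) = 146/1340 = 0.10896
Under exogeneity and monotonicity, PS = (p₁ − p₀)/(1 − p₀).
PS = (0.41322 − 0.10896) / 0.89104 ≈ 0.3415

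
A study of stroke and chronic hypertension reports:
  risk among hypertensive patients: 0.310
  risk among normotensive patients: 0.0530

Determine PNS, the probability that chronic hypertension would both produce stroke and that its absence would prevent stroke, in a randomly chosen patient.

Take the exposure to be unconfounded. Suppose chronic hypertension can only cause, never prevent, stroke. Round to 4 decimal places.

Let p₁ = 0.31, p₀ = 0.053.
Under exogeneity and monotonicity, PNS = p₁ − p₀.
PNS = 0.31 − 0.053 = 0.257

PNS ≈ 0.2570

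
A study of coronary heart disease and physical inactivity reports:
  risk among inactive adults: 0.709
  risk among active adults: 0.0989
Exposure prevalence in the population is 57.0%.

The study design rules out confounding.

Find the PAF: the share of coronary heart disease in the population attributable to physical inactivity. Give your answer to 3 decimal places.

Let p₁ = 0.709, p₀ = 0.0989.
Overall risk P(Y=1) = π·p₁ + (1−π)·p₀ = 0.57×0.709 + 0.43×0.0989 = 0.44666.
Under exogeneity, PAF = [P(Y=1) − p₀] / P(Y=1).
PAF = (0.44666 − 0.0989) / 0.44666 ≈ 0.7786

PAF ≈ 0.779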